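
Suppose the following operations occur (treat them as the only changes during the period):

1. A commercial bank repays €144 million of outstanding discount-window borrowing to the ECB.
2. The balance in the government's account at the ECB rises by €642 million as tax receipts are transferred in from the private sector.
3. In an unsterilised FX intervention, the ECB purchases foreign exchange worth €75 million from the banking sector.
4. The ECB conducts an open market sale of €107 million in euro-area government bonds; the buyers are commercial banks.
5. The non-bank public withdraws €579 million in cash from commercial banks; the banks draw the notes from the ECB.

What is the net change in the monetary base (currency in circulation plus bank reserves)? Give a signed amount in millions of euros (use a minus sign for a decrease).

-€818 million

Discount-window repayment €144 million: ECB balance sheet contracts → −€144M.
Government account inflow €642 million: reserves shift to a non-base liability → −€642M.
FX purchase €75 million: ECB balance sheet expands → +€75M.
OMO sale (to banks) €107 million: ECB balance sheet contracts → −€107M.
Currency withdrawal €579 million: just a shift between currency and reserves — both are base money → 0.
Net: −144 − 642 + 75 − 107 + 0 = -€818 million.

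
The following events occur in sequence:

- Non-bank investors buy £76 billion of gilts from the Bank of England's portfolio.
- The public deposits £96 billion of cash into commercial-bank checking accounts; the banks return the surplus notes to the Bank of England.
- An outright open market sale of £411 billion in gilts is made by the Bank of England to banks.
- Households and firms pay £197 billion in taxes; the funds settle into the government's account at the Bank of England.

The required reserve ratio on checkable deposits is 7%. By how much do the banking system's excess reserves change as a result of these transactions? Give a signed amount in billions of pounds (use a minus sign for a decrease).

-£575.61 billion

Asset sale (to non-banks) £76 billion: reserves −£76B, deposits −£76B.
Currency deposit £96 billion: reserves +£96B, deposits +£96B.
OMO sale (to banks) £411 billion: reserves −£411B, deposits 0.
Government account inflow £197 billion: reserves −£197B, deposits −£197B.
Totals: Δreserves = −£588B, Δdeposits = −£177B.
Δrequired reserves = 7% × −£177B = −£12.39B.
Δexcess reserves = Δreserves − Δrequired = −£588B − (−£12.39B) = -£575.61 billion.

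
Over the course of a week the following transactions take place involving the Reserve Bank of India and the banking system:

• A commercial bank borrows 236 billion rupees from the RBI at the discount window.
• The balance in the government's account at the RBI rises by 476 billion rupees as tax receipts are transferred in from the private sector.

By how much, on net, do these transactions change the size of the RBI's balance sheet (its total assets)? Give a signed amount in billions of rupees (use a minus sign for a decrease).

+236 billion

RBI balance sheet:
  Assets:      Loans to banks +236B
  Liabilities: Bank reserves −240B, Government deposits +476B
Change in total RBI assets = +236 billion.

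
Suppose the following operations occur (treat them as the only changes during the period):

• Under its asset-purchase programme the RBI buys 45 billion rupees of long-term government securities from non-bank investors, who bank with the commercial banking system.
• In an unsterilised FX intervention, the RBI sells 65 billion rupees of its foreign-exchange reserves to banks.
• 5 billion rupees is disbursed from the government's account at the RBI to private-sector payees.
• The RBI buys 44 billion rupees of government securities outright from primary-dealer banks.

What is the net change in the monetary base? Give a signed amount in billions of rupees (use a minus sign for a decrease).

+29 billion

Asset purchase (from non-banks) 45 billion rupees: RBI balance sheet expands → +45B.
FX sale 65 billion rupees: RBI balance sheet contracts → −65B.
Government spending 5 billion rupees: a non-base liability converts back to reserves → +5B.
OMO purchase (from banks) 44 billion rupees: RBI balance sheet expands → +44B.
Net: 45 − 65 + 5 + 44 = +29 billion.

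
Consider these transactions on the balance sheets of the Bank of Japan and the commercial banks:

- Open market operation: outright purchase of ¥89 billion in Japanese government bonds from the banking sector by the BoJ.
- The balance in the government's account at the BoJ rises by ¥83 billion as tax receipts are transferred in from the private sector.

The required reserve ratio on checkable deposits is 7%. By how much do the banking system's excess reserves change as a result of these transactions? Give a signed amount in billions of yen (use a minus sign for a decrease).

OMO purchase (from banks) ¥89 billion: reserves +¥89B, deposits 0.
Government account inflow ¥83 billion: reserves −¥83B, deposits −¥83B.
Totals: Δreserves = +¥6B, Δdeposits = −¥83B.
Δrequired reserves = 7% × −¥83B = −¥5.81B.
Δexcess reserves = Δreserves − Δrequired = +¥6B − (−¥5.81B) = +¥11.81 billion.

+¥11.81 billion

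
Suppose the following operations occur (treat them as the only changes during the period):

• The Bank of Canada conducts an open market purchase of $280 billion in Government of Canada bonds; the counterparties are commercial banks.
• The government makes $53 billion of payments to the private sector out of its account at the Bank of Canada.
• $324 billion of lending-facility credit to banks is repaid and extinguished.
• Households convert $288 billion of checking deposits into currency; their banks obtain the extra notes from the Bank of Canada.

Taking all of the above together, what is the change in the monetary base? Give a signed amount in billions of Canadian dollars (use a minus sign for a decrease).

Bank of Canada balance sheet:
  Assets:      Securities +$280B, Loans to banks −$324B
  Liabilities: Bank reserves −$279B, Currency in circulation +$288B, Government deposits −$53B
Commercial banking system:
  Assets:      Reserves at CB −$279B, Securities −$280B
  Liabilities: Checkable deposits −$235B, Borrowings from CB −$324B
Monetary base = currency + reserves: +$288B + (−$279B) = +$9 billion.

+$9 billion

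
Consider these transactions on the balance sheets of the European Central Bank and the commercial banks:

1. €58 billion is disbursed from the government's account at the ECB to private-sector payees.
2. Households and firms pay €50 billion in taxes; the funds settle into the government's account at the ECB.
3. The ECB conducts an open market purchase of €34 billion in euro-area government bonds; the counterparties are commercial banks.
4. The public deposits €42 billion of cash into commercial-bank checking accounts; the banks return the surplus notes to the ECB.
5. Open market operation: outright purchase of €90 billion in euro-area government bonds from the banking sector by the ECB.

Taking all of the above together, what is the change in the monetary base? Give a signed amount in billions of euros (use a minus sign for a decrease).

+€132 billion

Government spending €58 billion: a non-base liability converts back to reserves → +€58B.
Government account inflow €50 billion: reserves shift to a non-base liability → −€50B.
OMO purchase (from banks) €34 billion: ECB balance sheet expands → +€34B.
Currency deposit €42 billion: just a shift between currency and reserves — both are base money → 0.
OMO purchase (from banks) €90 billion: ECB balance sheet expands → +€90B.
Net: 58 − 50 + 34 + 0 + 90 = +€132 billion.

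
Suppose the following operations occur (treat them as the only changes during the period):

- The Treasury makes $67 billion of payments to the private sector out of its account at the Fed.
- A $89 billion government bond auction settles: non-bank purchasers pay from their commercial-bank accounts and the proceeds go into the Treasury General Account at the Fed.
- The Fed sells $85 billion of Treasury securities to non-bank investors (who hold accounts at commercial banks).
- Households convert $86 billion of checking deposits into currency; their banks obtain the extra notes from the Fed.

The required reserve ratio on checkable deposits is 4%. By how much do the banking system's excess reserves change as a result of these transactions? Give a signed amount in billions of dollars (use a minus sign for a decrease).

-$185.28 billion

Government spending $67 billion: reserves +$67B, deposits +$67B.
Government account inflow $89 billion: reserves −$89B, deposits −$89B.
Asset sale (to non-banks) $85 billion: reserves −$85B, deposits −$85B.
Currency withdrawal $86 billion: reserves −$86B, deposits −$86B.
Totals: Δreserves = −$193B, Δdeposits = −$193B.
Δrequired reserves = 4% × −$193B = −$7.72B.
Δexcess reserves = Δreserves − Δrequired = −$193B − (−$7.72B) = -$185.28 billion.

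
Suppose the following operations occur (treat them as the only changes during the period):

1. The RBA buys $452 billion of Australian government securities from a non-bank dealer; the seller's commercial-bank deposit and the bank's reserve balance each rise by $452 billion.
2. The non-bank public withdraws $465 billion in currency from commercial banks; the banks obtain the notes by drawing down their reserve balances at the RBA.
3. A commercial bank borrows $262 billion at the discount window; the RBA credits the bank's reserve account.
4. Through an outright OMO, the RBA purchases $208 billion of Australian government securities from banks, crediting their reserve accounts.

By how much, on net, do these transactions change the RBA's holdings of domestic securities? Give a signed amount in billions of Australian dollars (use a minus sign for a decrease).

+$660 billion

RBA balance sheet:
  Assets:      Securities +$660B, Loans to banks +$262B
  Liabilities: Bank reserves +$457B, Currency in circulation +$465B
Commercial banking system:
  Assets:      Reserves at CB +$457B, Securities −$208B
  Liabilities: Checkable deposits −$13B, Borrowings from CB +$262B
So the change in the RBA's holdings of domestic securities is +$660 billion.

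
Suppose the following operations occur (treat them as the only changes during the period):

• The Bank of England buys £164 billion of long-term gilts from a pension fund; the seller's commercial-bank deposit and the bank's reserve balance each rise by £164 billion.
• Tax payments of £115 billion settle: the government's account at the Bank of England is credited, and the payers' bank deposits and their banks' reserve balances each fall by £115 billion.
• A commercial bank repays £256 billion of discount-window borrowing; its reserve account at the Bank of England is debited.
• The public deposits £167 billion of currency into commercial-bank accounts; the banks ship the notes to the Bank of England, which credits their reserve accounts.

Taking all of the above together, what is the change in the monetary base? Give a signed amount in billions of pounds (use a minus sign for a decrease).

-£207 billion

Bank of England balance sheet:
  Assets:      Securities +£164B, Loans to banks −£256B
  Liabilities: Bank reserves −£40B, Currency in circulation −£167B, Government deposits +£115B
Commercial banking system:
  Assets:      Reserves at CB −£40B
  Liabilities: Checkable deposits +£216B, Borrowings from CB −£256B
Monetary base = currency + reserves: −£167B + (−£40B) = -£207 billion.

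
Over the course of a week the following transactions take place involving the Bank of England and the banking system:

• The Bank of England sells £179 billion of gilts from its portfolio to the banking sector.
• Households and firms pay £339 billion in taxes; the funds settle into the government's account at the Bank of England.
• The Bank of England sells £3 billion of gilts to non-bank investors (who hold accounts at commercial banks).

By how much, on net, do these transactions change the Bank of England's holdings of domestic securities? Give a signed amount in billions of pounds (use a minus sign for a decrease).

OMO sale (to banks) £179 billion: securities removed from the Bank of England's portfolio → −£179B.
Government account inflow £339 billion: the Bank of England's securities portfolio is untouched → 0.
Asset sale (to non-banks) £3 billion: securities removed from the Bank of England's portfolio → −£3B.
Net: −179 + 0 − 3 = -£182 billion.

-£182 billion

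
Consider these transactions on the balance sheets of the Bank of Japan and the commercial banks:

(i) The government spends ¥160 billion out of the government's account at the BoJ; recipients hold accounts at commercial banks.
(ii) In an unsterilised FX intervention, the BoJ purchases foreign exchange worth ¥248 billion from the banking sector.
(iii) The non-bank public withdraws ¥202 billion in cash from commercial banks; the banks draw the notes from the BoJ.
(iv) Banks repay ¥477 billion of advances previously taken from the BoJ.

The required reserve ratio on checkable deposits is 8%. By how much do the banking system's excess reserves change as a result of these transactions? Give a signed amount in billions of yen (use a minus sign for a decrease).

-¥267.64 billion

Government spending ¥160 billion: reserves +¥160B, deposits +¥160B.
FX purchase ¥248 billion: reserves +¥248B, deposits 0.
Currency withdrawal ¥202 billion: reserves −¥202B, deposits −¥202B.
Discount-window repayment ¥477 billion: reserves −¥477B, deposits 0.
Totals: Δreserves = −¥271B, Δdeposits = −¥42B.
Δrequired reserves = 8% × −¥42B = −¥3.36B.
Δexcess reserves = Δreserves − Δrequired = −¥271B − (−¥3.36B) = -¥267.64 billion.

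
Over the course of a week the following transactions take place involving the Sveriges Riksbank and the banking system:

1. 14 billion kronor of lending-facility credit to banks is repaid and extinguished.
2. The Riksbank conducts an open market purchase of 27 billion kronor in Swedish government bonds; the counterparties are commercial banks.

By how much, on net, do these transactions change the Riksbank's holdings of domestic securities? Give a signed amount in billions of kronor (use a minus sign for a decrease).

Riksbank balance sheet:
  Assets:      Securities +27B, Loans to banks −14B
  Liabilities: Bank reserves +13B
Commercial banking system:
  Assets:      Reserves at CB +13B, Securities −27B
  Liabilities: Borrowings from CB −14B
So the change in the Riksbank's holdings of domestic securities is +27 billion.

+27 billion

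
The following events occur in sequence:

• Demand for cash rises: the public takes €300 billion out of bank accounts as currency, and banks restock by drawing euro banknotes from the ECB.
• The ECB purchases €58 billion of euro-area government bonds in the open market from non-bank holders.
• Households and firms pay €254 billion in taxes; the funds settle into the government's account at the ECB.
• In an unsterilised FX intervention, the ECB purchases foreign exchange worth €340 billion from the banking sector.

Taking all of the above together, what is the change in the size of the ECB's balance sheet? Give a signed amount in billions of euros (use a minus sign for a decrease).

+€398 billion

Currency withdrawal €300 billion: only the composition of liabilities changes → 0.
Asset purchase (from non-banks) €58 billion: an ECB asset is acquired → +€58B.
Government account inflow €254 billion: only the composition of liabilities changes → 0.
FX purchase €340 billion: an ECB asset is acquired → +€340B.
Net: 0 + 58 + 0 + 340 = +€398 billion.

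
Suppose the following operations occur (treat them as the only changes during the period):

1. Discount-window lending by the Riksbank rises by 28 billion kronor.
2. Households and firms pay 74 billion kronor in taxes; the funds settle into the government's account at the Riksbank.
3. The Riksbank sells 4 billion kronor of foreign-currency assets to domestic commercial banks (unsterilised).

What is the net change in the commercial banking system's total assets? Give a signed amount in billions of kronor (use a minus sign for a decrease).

Discount-window loan 28 billion kronor: bank balance sheets expand → +28B.
Government account inflow 74 billion kronor: bank balance sheets shrink → −74B.
FX sale 4 billion kronor: just an asset swap on bank balance sheets → 0.
Net: 28 − 74 + 0 = -46 billion.

-46 billion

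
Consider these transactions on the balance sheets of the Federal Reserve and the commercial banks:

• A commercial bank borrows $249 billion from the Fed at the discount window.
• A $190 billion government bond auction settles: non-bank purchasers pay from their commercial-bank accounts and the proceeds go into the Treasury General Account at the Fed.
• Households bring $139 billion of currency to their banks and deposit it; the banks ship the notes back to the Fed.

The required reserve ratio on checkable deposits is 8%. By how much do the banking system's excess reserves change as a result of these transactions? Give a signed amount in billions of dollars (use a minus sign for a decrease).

+$202.08 billion

Discount-window loan $249 billion: reserves +$249B, deposits 0.
Government account inflow $190 billion: reserves −$190B, deposits −$190B.
Currency deposit $139 billion: reserves +$139B, deposits +$139B.
Totals: Δreserves = +$198B, Δdeposits = −$51B.
Δrequired reserves = 8% × −$51B = −$4.08B.
Δexcess reserves = Δreserves − Δrequired = +$198B − (−$4.08B) = +$202.08 billion.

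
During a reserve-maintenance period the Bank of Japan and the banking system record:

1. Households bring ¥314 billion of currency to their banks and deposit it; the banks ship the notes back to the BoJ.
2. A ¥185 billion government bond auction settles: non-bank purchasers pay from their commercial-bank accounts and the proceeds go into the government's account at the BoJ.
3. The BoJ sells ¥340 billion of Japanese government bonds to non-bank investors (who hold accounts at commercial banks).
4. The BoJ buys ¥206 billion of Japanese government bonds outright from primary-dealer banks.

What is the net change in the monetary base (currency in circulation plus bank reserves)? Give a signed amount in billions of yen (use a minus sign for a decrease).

-¥319 billion

Currency deposit ¥314 billion: just a shift between currency and reserves — both are base money → 0.
Government account inflow ¥185 billion: reserves shift to a non-base liability → −¥185B.
Asset sale (to non-banks) ¥340 billion: BoJ balance sheet contracts → −¥340B.
OMO purchase (from banks) ¥206 billion: BoJ balance sheet expands → +¥206B.
Net: 0 − 185 − 340 + 206 = -¥319 billion.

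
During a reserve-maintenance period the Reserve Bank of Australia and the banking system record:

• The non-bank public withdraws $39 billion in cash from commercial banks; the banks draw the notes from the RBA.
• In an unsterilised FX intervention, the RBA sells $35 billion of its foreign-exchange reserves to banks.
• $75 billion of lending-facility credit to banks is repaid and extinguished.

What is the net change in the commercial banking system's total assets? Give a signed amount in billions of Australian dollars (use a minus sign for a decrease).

RBA balance sheet:
  Assets:      Loans to banks −$75B, Foreign assets −$35B
  Liabilities: Bank reserves −$149B, Currency in circulation +$39B
Commercial banking system:
  Assets:      Reserves at CB −$149B, Foreign assets +$35B
  Liabilities: Checkable deposits −$39B, Borrowings from CB −$75B
Change in total bank assets = -$114 billion.

-$114 billion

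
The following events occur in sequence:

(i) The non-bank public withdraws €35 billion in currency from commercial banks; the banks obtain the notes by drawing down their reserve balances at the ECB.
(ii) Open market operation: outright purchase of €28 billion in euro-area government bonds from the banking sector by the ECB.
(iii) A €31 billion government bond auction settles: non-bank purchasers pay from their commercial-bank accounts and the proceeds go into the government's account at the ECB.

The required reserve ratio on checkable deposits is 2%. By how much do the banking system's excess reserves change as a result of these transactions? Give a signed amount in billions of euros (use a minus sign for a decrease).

Currency withdrawal €35 billion: reserves −€35B, deposits −€35B.
OMO purchase (from banks) €28 billion: reserves +€28B, deposits 0.
Government account inflow €31 billion: reserves −€31B, deposits −€31B.
Totals: Δreserves = −€38B, Δdeposits = −€66B.
Δrequired reserves = 2% × −€66B = −€1.32B.
Δexcess reserves = Δreserves − Δrequired = −€38B − (−€1.32B) = -€36.68 billion.

-€36.68 billion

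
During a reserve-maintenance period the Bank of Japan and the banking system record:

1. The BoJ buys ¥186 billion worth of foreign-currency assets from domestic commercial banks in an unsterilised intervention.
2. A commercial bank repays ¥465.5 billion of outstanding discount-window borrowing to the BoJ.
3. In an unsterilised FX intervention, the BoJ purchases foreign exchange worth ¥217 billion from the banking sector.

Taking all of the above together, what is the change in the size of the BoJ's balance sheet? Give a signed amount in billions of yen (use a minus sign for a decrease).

-¥62.5 billion

FX purchase ¥186 billion: a BoJ asset is acquired → +¥186B.
Discount-window repayment ¥465.5 billion: a BoJ asset is shed → −¥465.5B.
FX purchase ¥217 billion: a BoJ asset is acquired → +¥217B.
Net: 186 − 465.5 + 217 = -¥62.5 billion.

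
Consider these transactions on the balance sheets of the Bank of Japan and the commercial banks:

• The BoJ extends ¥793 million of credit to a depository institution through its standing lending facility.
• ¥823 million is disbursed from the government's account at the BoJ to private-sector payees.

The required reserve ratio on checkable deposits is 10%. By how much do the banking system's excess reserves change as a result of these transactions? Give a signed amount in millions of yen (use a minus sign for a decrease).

+¥1533.7 million

Discount-window loan ¥793 million: reserves +¥793M, deposits 0.
Government spending ¥823 million: reserves +¥823M, deposits +¥823M.
Totals: Δreserves = +¥1616M, Δdeposits = +¥823M.
Δrequired reserves = 10% × +¥823M = +¥82.3M.
Δexcess reserves = Δreserves − Δrequired = +¥1616M − (+¥82.3M) = +¥1533.7 million.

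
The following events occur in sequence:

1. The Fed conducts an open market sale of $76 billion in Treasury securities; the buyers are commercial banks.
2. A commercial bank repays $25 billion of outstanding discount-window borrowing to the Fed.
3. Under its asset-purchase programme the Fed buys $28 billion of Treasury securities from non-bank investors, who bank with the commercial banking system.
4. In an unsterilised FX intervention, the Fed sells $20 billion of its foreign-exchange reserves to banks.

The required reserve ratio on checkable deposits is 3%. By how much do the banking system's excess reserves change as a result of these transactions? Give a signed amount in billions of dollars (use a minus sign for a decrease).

OMO sale (to banks) $76 billion: reserves −$76B, deposits 0.
Discount-window repayment $25 billion: reserves −$25B, deposits 0.
Asset purchase (from non-banks) $28 billion: reserves +$28B, deposits +$28B.
FX sale $20 billion: reserves −$20B, deposits 0.
Totals: Δreserves = −$93B, Δdeposits = +$28B.
Δrequired reserves = 3% × +$28B = +$0.84B.
Δexcess reserves = Δreserves − Δrequired = −$93B − (+$0.84B) = -$93.84 billion.

-$93.84 billion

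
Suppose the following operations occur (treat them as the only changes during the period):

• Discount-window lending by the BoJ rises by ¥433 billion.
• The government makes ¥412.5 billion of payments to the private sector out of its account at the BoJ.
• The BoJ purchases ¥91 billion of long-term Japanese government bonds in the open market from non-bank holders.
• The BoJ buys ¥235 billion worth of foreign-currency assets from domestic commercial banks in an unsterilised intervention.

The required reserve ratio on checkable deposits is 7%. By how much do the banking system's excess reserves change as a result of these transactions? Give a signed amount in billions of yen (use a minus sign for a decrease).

Discount-window loan ¥433 billion: reserves +¥433B, deposits 0.
Government spending ¥412.5 billion: reserves +¥412.5B, deposits +¥412.5B.
Asset purchase (from non-banks) ¥91 billion: reserves +¥91B, deposits +¥91B.
FX purchase ¥235 billion: reserves +¥235B, deposits 0.
Totals: Δreserves = +¥1171.5B, Δdeposits = +¥503.5B.
Δrequired reserves = 7% × +¥503.5B = +¥35.245B.
Δexcess reserves = Δreserves − Δrequired = +¥1171.5B − (+¥35.245B) = +¥1136.255 billion.

+¥1136.255 billion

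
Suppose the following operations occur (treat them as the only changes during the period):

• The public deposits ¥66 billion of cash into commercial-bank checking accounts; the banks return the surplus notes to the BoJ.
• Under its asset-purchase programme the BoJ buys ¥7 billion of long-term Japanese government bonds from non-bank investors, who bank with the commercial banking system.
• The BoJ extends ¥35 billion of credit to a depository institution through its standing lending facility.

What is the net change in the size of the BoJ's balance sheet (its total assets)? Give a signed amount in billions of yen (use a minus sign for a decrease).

+¥42 billion

BoJ balance sheet:
  Assets:      Securities +¥7B, Loans to banks +¥35B
  Liabilities: Bank reserves +¥108B, Currency in circulation −¥66B
Commercial banking system:
  Assets:      Reserves at CB +¥108B
  Liabilities: Checkable deposits +¥73B, Borrowings from CB +¥35B
Change in total BoJ assets = +¥42 billion.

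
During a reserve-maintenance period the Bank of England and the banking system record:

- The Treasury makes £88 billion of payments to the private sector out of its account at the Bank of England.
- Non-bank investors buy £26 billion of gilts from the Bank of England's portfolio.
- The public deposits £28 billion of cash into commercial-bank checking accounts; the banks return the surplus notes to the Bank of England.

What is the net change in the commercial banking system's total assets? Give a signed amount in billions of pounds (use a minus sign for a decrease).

Government spending £88 billion: bank balance sheets expand → +£88B.
Asset sale (to non-banks) £26 billion: bank balance sheets shrink → −£26B.
Currency deposit £28 billion: bank balance sheets expand → +£28B.
Net: 88 − 26 + 28 = +£90 billion.

+£90 billion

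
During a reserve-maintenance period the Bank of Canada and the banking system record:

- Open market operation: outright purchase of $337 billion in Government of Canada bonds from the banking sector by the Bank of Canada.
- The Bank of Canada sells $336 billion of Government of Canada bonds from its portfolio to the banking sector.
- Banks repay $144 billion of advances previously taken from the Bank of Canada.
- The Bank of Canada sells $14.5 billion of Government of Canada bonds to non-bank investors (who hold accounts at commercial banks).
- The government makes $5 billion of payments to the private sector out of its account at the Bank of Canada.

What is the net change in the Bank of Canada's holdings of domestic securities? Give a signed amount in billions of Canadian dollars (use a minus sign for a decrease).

-$13.5 billion

Bank of Canada balance sheet:
  Assets:      Securities −$13.5B, Loans to banks −$144B
  Liabilities: Bank reserves −$152.5B, Government deposits −$5B
Commercial banking system:
  Assets:      Reserves at CB −$152.5B, Securities −$1B
  Liabilities: Checkable deposits −$9.5B, Borrowings from CB −$144B
So the change in the Bank of Canada's holdings of domestic securities is -$13.5 billion.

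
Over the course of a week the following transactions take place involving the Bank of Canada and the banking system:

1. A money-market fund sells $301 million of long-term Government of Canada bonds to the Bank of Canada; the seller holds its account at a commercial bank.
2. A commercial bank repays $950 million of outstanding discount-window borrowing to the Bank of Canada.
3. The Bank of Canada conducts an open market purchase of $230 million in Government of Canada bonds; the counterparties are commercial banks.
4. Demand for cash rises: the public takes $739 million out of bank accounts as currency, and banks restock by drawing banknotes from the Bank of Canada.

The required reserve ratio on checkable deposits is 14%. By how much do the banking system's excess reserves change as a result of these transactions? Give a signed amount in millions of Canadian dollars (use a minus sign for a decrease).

Asset purchase (from non-banks) $301 million: reserves +$301M, deposits +$301M.
Discount-window repayment $950 million: reserves −$950M, deposits 0.
OMO purchase (from banks) $230 million: reserves +$230M, deposits 0.
Currency withdrawal $739 million: reserves −$739M, deposits −$739M.
Totals: Δreserves = −$1158M, Δdeposits = −$438M.
Δrequired reserves = 14% × −$438M = −$61.32M.
Δexcess reserves = Δreserves − Δrequired = −$1158M − (−$61.32M) = -$1096.68 million.

-$1096.68 million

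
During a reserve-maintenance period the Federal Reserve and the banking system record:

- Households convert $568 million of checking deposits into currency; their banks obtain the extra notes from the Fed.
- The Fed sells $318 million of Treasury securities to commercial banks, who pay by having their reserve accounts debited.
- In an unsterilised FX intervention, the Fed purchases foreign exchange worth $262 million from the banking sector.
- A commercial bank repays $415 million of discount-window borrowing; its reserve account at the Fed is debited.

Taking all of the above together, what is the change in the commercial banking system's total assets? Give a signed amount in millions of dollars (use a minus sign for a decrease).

Fed balance sheet:
  Assets:      Securities −$318M, Loans to banks −$415M, Foreign assets +$262M
  Liabilities: Bank reserves −$1039M, Currency in circulation +$568M
Commercial banking system:
  Assets:      Reserves at CB −$1039M, Securities +$318M, Foreign assets −$262M
  Liabilities: Checkable deposits −$568M, Borrowings from CB −$415M
Change in total bank assets = -$983 million.

-$983 million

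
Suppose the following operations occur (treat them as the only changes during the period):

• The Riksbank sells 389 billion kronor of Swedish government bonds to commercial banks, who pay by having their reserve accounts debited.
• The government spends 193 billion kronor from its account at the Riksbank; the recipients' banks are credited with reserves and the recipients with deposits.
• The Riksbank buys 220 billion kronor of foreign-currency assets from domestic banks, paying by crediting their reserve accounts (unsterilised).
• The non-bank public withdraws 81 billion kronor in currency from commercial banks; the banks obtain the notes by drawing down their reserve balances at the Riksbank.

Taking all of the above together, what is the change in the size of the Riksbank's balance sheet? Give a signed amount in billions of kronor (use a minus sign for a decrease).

-169 billion

Riksbank balance sheet:
  Assets:      Securities −389B, Foreign assets +220B
  Liabilities: Bank reserves −57B, Currency in circulation +81B, Government deposits −193B
Commercial banking system:
  Assets:      Reserves at CB −57B, Securities +389B, Foreign assets −220B
  Liabilities: Checkable deposits +112B
Change in total Riksbank assets = -169 billion.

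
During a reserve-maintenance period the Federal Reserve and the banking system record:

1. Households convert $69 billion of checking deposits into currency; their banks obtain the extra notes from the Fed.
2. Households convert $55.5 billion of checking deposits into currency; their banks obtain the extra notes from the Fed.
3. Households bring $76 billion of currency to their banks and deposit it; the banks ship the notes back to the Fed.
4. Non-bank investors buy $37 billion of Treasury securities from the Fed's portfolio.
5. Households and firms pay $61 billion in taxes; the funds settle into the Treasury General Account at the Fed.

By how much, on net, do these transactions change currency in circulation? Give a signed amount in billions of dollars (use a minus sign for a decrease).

Currency withdrawal $69 billion: notes leave the central bank → +$69B.
Currency withdrawal $55.5 billion: notes leave the central bank → +$55.5B.
Currency deposit $76 billion: notes return to the central bank → −$76B.
Asset sale (to non-banks) $37 billion: no currency enters or leaves circulation → 0.
Government account inflow $61 billion: no currency enters or leaves circulation → 0.
Net: 69 + 55.5 − 76 + 0 + 0 = +$48.5 billion.

+$48.5 billion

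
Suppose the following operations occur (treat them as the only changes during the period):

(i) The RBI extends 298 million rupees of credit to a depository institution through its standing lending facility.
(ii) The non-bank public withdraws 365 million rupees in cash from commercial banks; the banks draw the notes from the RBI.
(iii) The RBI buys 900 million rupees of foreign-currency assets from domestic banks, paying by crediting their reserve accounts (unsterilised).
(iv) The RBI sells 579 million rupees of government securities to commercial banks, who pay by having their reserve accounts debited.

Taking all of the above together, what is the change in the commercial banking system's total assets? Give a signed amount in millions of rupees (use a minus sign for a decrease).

RBI balance sheet:
  Assets:      Securities −579M, Loans to banks +298M, Foreign assets +900M
  Liabilities: Bank reserves +254M, Currency in circulation +365M
Commercial banking system:
  Assets:      Reserves at CB +254M, Securities +579M, Foreign assets −900M
  Liabilities: Checkable deposits −365M, Borrowings from CB +298M
Change in total bank assets = -67 million.

-67 million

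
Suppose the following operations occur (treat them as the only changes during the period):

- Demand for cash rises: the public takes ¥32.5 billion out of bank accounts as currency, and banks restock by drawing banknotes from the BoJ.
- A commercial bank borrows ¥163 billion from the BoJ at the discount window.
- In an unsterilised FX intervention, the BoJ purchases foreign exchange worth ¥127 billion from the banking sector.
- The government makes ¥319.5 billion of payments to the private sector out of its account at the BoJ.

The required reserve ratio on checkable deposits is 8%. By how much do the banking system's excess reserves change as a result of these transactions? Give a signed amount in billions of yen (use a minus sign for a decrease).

Currency withdrawal ¥32.5 billion: reserves −¥32.5B, deposits −¥32.5B.
Discount-window loan ¥163 billion: reserves +¥163B, deposits 0.
FX purchase ¥127 billion: reserves +¥127B, deposits 0.
Government spending ¥319.5 billion: reserves +¥319.5B, deposits +¥319.5B.
Totals: Δreserves = +¥577B, Δdeposits = +¥287B.
Δrequired reserves = 8% × +¥287B = +¥22.96B.
Δexcess reserves = Δreserves − Δrequired = +¥577B − (+¥22.96B) = +¥554.04 billion.

+¥554.04 billion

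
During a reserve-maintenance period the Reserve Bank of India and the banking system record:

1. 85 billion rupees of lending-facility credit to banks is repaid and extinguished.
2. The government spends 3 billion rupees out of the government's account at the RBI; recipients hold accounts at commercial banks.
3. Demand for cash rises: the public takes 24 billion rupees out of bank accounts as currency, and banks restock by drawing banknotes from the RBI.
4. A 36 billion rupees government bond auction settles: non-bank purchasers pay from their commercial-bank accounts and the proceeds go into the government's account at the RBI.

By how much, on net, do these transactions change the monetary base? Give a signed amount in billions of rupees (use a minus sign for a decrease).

-118 billion

RBI balance sheet:
  Assets:      Loans to banks −85B
  Liabilities: Bank reserves −142B, Currency in circulation +24B, Government deposits +33B
Commercial banking system:
  Assets:      Reserves at CB −142B
  Liabilities: Checkable deposits −57B, Borrowings from CB −85B
Monetary base = currency + reserves: +24B + (−142B) = -118 billion.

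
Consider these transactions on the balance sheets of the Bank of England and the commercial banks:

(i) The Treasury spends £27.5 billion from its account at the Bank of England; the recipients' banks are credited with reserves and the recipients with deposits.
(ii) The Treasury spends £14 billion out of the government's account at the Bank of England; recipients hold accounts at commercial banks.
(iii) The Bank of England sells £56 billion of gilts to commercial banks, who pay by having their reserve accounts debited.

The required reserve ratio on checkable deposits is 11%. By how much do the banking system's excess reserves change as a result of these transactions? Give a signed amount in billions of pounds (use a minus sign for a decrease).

Government spending £27.5 billion: reserves +£27.5B, deposits +£27.5B.
Government spending £14 billion: reserves +£14B, deposits +£14B.
OMO sale (to banks) £56 billion: reserves −£56B, deposits 0.
Totals: Δreserves = −£14.5B, Δdeposits = +£41.5B.
Δrequired reserves = 11% × +£41.5B = +£4.565B.
Δexcess reserves = Δreserves − Δrequired = −£14.5B − (+£4.565B) = -£19.065 billion.

-£19.065 billion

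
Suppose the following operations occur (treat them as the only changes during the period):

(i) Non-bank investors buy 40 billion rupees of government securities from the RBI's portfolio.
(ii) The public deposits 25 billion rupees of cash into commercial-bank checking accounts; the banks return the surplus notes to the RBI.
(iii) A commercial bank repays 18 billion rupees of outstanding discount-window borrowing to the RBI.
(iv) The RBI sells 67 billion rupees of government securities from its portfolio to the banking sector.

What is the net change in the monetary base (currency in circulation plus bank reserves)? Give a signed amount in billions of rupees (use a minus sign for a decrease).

Asset sale (to non-banks) 40 billion rupees: RBI balance sheet contracts → −40B.
Currency deposit 25 billion rupees: just a shift between currency and reserves — both are base money → 0.
Discount-window repayment 18 billion rupees: RBI balance sheet contracts → −18B.
OMO sale (to banks) 67 billion rupees: RBI balance sheet contracts → −67B.
Net: −40 + 0 − 18 − 67 = -125 billion.

-125 billion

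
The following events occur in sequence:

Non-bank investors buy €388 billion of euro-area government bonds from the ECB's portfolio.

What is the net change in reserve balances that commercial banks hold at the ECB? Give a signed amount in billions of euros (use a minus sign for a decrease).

-€388 billion

Asset sale (to non-banks) €388 billion: the non-bank buyers' banks settle from reserves → −€388B.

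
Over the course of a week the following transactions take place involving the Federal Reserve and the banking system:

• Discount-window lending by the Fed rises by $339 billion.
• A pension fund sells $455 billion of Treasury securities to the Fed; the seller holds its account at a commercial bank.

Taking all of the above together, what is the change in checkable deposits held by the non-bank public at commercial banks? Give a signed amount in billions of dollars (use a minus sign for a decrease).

+$455 billion

Discount-window loan $339 billion: the counterparty is a bank, so public deposits are unchanged → 0.
Asset purchase (from non-banks) $455 billion: non-bank counterparties' bank balances rise → +$455B.
Net: 0 + 455 = +$455 billion.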